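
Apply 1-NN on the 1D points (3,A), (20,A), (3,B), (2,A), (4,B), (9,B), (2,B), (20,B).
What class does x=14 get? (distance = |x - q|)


Distances: |3-14|=11, |20-14|=6, |3-14|=11, |2-14|=12, |4-14|=10, |9-14|=5, |2-14|=12, |20-14|=6. 1 nearest: (9,B). Counts: {'B': 1}. Majority class: B.

B


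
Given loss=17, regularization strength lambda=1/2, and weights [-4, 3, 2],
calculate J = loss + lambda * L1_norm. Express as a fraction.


L1 norm = sum(|w|) = 9. J = 17 + 1/2 * 9 = 43/2.

43/2


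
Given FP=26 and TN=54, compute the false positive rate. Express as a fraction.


FPR = FP / (FP + TN) = 26 / 80 = 13/40.

13/40


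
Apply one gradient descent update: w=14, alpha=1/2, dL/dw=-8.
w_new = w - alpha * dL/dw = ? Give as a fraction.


w_new = 14 - 1/2 * -8 = 14 - -4 = 18.

18


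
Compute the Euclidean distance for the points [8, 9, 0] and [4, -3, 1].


d = sqrt(sum of squared differences). (8-4)^2=16, (9--3)^2=144, (0-1)^2=1. Sum = 161.

sqrt(161)


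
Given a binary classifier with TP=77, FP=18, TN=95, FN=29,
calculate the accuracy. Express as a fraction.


Accuracy = (TP + TN) / (TP + TN + FP + FN) = (77 + 95) / 219 = 172/219.

172/219


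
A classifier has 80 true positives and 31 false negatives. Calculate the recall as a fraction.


Recall = TP / (TP + FN) = 80 / 111 = 80/111.

80/111


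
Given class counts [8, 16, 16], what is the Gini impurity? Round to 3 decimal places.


Total = 40. Proportions: 8/40, 16/40, 16/40. sum(p_i^2) = 0.3600. Gini = 1 - 0.3600 = 0.6400, which rounds to 0.640.

0.640


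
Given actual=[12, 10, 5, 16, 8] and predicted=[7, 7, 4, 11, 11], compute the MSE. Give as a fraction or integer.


MSE = (1/5) * ((12-7)^2=25 + (10-7)^2=9 + (5-4)^2=1 + (16-11)^2=25 + (8-11)^2=9). Sum = 69. MSE = 69/5.

69/5


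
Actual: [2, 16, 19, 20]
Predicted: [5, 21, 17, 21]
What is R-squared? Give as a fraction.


Mean(y) = 57/4. SS_res = 39. SS_tot = 835/4. R^2 = 1 - 39/(835/4) = 679/835.

679/835


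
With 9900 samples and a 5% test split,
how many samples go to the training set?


Test set = 9900 * 5% = 495. Training set = 9900 - 495 = 9405.

9405


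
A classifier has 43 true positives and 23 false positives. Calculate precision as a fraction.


Precision = TP / (TP + FP) = 43 / 66 = 43/66.

43/66


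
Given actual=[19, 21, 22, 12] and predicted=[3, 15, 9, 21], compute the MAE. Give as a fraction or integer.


MAE = (1/4) * (|19-3|=16 + |21-15|=6 + |22-9|=13 + |12-21|=9). Sum = 44. MAE = 11.

11


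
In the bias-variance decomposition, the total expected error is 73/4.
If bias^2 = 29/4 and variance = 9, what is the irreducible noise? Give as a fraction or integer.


Total error = bias^2 + variance + irreducible noise. So irreducible noise = 73/4 - 29/4 - 9 = 2.

2


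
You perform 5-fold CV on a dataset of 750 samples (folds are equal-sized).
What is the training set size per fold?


Each validation fold has 750/5 = 150 samples. Training set = 750 - 150 = 600.

600


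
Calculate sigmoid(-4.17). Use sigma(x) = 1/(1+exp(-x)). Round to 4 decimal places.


sigma(-4.17) = 1/(1+e^(4.17)) = 1/(1+64.715452) = 1/65.715452 = 0.0152.

0.0152


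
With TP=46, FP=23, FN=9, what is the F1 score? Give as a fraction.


Precision = 46/69 = 2/3. Recall = 46/55 = 46/55. F1 = 2*P*R/(P+R) = 23/31.

23/31


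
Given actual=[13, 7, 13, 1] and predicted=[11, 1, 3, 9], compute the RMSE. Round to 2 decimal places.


MSE = 51.0000. RMSE = sqrt(51.0000) = 7.14.

7.14


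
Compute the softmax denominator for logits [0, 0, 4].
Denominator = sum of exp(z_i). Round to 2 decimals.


Denom = e^0=1.0000 + e^0=1.0000 + e^4=54.5982. Sum = 56.5982, which rounds to 56.60.

56.60


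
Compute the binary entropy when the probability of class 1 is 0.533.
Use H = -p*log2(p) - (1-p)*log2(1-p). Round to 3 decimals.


H = -0.533*log2(0.533) - 0.467*log2(0.467) = 0.997.

0.997


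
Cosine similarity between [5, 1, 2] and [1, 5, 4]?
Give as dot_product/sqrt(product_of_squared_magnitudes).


dot = 18. |a|^2 = 30, |b|^2 = 42. cos = 18/sqrt(1260).

18/sqrt(1260)


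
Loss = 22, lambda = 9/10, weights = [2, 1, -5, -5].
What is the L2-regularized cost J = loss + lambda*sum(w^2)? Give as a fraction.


L2 sq norm = sum(w^2) = 55. J = 22 + 9/10 * 55 = 143/2.

143/2


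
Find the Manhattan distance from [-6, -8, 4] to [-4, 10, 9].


d = sum of absolute differences: |-6--4|=2 + |-8-10|=18 + |4-9|=5 = 25.

25


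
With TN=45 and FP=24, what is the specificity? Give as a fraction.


Specificity = TN / (TN + FP) = 45 / 69 = 15/23.

15/23


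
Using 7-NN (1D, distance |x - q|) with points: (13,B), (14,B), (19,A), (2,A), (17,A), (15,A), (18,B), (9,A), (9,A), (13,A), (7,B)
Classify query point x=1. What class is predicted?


Distances: |13-1|=12, |14-1|=13, |19-1|=18, |2-1|=1, |17-1|=16, |15-1|=14, |18-1|=17, |9-1|=8, |9-1|=8, |13-1|=12, |7-1|=6. 7 nearest: (2,A), (7,B), (9,A), (9,A), (13,A), (13,B), (14,B). Counts: {'A': 4, 'B': 3}. Majority class: A.

A


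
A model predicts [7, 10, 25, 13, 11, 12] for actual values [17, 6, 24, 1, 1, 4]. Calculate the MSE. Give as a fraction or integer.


MSE = (1/6) * ((17-7)^2=100 + (6-10)^2=16 + (24-25)^2=1 + (1-13)^2=144 + (1-11)^2=100 + (4-12)^2=64). Sum = 425. MSE = 425/6.

425/6


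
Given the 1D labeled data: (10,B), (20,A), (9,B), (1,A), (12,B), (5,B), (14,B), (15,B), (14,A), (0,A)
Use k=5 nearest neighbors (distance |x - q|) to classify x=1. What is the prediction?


Distances: |10-1|=9, |20-1|=19, |9-1|=8, |1-1|=0, |12-1|=11, |5-1|=4, |14-1|=13, |15-1|=14, |14-1|=13, |0-1|=1. 5 nearest: (1,A), (0,A), (5,B), (9,B), (10,B). Counts: {'A': 2, 'B': 3}. Majority class: B.

B


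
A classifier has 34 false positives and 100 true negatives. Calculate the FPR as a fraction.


FPR = FP / (FP + TN) = 34 / 134 = 17/67.

17/67


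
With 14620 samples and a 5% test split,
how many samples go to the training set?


Test set = 14620 * 5% = 731. Training set = 14620 - 731 = 13889.

13889


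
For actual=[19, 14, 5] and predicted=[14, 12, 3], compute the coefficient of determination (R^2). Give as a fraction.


Mean(y) = 38/3. SS_res = 33. SS_tot = 302/3. R^2 = 1 - 33/(302/3) = 203/302.

203/302


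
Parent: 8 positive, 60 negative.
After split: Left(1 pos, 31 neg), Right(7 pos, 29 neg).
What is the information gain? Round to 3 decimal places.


H(parent) = 0.5226. H(left) = 0.2006, H(right) = 0.7107. Weighted = (32/68)*0.2006 + (36/68)*0.7107 = 0.4707. IG = 0.5226 - 0.4707 = 0.0519, which rounds to 0.052.

0.052


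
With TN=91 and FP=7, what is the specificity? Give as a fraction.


Specificity = TN / (TN + FP) = 91 / 98 = 13/14.

13/14


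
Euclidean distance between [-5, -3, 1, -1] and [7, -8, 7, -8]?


d = sqrt(sum of squared differences). (-5-7)^2=144, (-3--8)^2=25, (1-7)^2=36, (-1--8)^2=49. Sum = 254.

sqrt(254)


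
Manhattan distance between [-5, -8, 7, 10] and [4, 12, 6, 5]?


d = sum of absolute differences: |-5-4|=9 + |-8-12|=20 + |7-6|=1 + |10-5|=5 = 35.

35


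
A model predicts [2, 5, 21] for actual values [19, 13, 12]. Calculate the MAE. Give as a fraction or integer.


MAE = (1/3) * (|19-2|=17 + |13-5|=8 + |12-21|=9). Sum = 34. MAE = 34/3.

34/3


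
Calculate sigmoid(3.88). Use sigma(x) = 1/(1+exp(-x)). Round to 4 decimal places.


sigma(3.88) = 1/(1+e^(-3.88)) = 1/(1+0.020651) = 1/1.020651 = 0.9798.

0.9798


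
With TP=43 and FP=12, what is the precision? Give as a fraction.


Precision = TP / (TP + FP) = 43 / 55 = 43/55.

43/55


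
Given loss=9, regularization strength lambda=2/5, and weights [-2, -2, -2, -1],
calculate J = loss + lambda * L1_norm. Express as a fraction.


L1 norm = sum(|w|) = 7. J = 9 + 2/5 * 7 = 59/5.

59/5


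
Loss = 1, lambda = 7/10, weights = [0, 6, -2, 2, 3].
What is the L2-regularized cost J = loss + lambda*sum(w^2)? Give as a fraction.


L2 sq norm = sum(w^2) = 53. J = 1 + 7/10 * 53 = 381/10.

381/10


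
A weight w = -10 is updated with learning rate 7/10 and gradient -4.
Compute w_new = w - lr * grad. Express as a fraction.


w_new = -10 - 7/10 * -4 = -10 - -14/5 = -36/5.

-36/5


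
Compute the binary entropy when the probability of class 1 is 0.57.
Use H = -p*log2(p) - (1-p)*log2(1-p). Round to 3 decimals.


H = -0.57*log2(0.57) - 0.43*log2(0.43) = 0.986.

0.986


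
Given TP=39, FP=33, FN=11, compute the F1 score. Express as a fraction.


Precision = 39/72 = 13/24. Recall = 39/50 = 39/50. F1 = 2*P*R/(P+R) = 39/61.

39/61


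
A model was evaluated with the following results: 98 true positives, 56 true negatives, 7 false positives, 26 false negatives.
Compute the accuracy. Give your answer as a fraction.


Accuracy = (TP + TN) / (TP + TN + FP + FN) = (98 + 56) / 187 = 14/17.

14/17


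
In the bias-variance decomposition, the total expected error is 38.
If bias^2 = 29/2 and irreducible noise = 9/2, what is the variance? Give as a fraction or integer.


Total error = bias^2 + variance + irreducible noise. So variance = 38 - 29/2 - 9/2 = 19.

19


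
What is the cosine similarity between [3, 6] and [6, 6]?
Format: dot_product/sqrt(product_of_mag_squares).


dot = 54. |a|^2 = 45, |b|^2 = 72. cos = 54/sqrt(3240).

54/sqrt(3240)


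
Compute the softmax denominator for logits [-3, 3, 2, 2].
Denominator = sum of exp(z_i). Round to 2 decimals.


Denom = e^-3=0.0498 + e^3=20.0855 + e^2=7.3891 + e^2=7.3891. Sum = 34.9135, which rounds to 34.91.

34.91


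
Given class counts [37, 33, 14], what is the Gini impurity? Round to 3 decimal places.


Total = 84. Proportions: 37/84, 33/84, 14/84. sum(p_i^2) = 0.3761. Gini = 1 - 0.3761 = 0.6239, which rounds to 0.624.

0.624


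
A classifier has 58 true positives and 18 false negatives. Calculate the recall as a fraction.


Recall = TP / (TP + FN) = 58 / 76 = 29/38.

29/38


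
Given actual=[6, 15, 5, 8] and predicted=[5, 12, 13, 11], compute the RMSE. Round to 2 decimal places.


MSE = 20.7500. RMSE = sqrt(20.7500) = 4.56.

4.56


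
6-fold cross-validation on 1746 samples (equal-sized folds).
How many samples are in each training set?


Each validation fold has 1746/6 = 291 samples. Training set = 1746 - 291 = 1455.

1455


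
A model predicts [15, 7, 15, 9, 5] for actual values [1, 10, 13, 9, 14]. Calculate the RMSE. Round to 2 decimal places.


MSE = 58.0000. RMSE = sqrt(58.0000) = 7.62.

7.62


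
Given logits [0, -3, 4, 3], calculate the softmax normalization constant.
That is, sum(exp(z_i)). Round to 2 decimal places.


Denom = e^0=1.0000 + e^-3=0.0498 + e^4=54.5982 + e^3=20.0855. Sum = 75.7335, which rounds to 75.73.

75.73


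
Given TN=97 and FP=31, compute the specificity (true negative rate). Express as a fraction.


Specificity = TN / (TN + FP) = 97 / 128 = 97/128.

97/128


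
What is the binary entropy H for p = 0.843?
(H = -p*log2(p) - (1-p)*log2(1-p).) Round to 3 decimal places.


H = -0.843*log2(0.843) - 0.157*log2(0.157) = 0.627.

0.627


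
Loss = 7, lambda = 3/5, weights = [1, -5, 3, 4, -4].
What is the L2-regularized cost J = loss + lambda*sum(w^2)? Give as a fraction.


L2 sq norm = sum(w^2) = 67. J = 7 + 3/5 * 67 = 236/5.

236/5


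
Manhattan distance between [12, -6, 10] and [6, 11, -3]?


d = sum of absolute differences: |12-6|=6 + |-6-11|=17 + |10--3|=13 = 36.

36


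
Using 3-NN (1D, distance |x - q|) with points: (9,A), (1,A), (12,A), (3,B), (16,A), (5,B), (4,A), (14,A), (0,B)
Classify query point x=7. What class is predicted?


Distances: |9-7|=2, |1-7|=6, |12-7|=5, |3-7|=4, |16-7|=9, |5-7|=2, |4-7|=3, |14-7|=7, |0-7|=7. 3 nearest: (9,A), (5,B), (4,A). Counts: {'A': 2, 'B': 1}. Majority class: A.

A


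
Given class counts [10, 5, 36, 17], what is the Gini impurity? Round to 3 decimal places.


Total = 68. Proportions: 10/68, 5/68, 36/68, 17/68. sum(p_i^2) = 0.3698. Gini = 1 - 0.3698 = 0.6302, which rounds to 0.630.

0.630


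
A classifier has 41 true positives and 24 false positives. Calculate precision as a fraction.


Precision = TP / (TP + FP) = 41 / 65 = 41/65.

41/65


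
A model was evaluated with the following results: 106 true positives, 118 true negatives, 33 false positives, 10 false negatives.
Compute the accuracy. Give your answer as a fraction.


Accuracy = (TP + TN) / (TP + TN + FP + FN) = (106 + 118) / 267 = 224/267.

224/267


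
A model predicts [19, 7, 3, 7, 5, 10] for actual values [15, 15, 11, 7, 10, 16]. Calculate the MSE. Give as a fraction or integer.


MSE = (1/6) * ((15-19)^2=16 + (15-7)^2=64 + (11-3)^2=64 + (7-7)^2=0 + (10-5)^2=25 + (16-10)^2=36). Sum = 205. MSE = 205/6.

205/6


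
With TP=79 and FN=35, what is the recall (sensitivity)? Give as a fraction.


Recall = TP / (TP + FN) = 79 / 114 = 79/114.

79/114


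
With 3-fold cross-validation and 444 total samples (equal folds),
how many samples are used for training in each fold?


Each validation fold has 444/3 = 148 samples. Training set = 444 - 148 = 296.

296


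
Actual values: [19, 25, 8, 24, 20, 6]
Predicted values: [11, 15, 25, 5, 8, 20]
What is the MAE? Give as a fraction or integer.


MAE = (1/6) * (|19-11|=8 + |25-15|=10 + |8-25|=17 + |24-5|=19 + |20-8|=12 + |6-20|=14). Sum = 80. MAE = 40/3.

40/3


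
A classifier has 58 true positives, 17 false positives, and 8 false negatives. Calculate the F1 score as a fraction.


Precision = 58/75 = 58/75. Recall = 58/66 = 29/33. F1 = 2*P*R/(P+R) = 116/141.

116/141


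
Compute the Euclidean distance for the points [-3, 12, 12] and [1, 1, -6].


d = sqrt(sum of squared differences). (-3-1)^2=16, (12-1)^2=121, (12--6)^2=324. Sum = 461.

sqrt(461)


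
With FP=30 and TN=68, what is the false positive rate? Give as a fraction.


FPR = FP / (FP + TN) = 30 / 98 = 15/49.

15/49


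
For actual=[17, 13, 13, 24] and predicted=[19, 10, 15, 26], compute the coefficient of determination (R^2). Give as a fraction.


Mean(y) = 67/4. SS_res = 21. SS_tot = 323/4. R^2 = 1 - 21/(323/4) = 239/323.

239/323


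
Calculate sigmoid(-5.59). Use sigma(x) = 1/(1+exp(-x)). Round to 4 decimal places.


sigma(-5.59) = 1/(1+e^(5.59)) = 1/(1+267.735620) = 1/268.735620 = 0.0037.

0.0037


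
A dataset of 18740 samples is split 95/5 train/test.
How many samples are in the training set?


Test set = 18740 * 5% = 937. Training set = 18740 - 937 = 17803.

17803


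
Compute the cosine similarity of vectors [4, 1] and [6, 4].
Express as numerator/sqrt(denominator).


dot = 28. |a|^2 = 17, |b|^2 = 52. cos = 28/sqrt(884).

28/sqrt(884)


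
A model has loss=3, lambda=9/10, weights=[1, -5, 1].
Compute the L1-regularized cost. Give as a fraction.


L1 norm = sum(|w|) = 7. J = 3 + 9/10 * 7 = 93/10.

93/10


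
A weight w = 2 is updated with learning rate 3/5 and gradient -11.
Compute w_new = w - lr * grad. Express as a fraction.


w_new = 2 - 3/5 * -11 = 2 - -33/5 = 43/5.

43/5


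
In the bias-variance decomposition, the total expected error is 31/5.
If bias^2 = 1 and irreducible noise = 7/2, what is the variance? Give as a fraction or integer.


Total error = bias^2 + variance + irreducible noise. So variance = 31/5 - 1 - 7/2 = 17/10.

17/10


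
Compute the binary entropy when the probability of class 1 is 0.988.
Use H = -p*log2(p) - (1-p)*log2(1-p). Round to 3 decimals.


H = -0.988*log2(0.988) - 0.012*log2(0.012) = 0.094.

0.094


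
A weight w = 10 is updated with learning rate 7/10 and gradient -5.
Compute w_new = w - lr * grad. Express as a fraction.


w_new = 10 - 7/10 * -5 = 10 - -7/2 = 27/2.

27/2


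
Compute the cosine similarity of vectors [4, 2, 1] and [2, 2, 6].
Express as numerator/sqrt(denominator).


dot = 18. |a|^2 = 21, |b|^2 = 44. cos = 18/sqrt(924).

18/sqrt(924)


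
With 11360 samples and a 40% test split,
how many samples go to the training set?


Test set = 11360 * 40% = 4544. Training set = 11360 - 4544 = 6816.

6816


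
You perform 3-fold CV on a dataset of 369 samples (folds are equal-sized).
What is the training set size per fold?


Each validation fold has 369/3 = 123 samples. Training set = 369 - 123 = 246.

246


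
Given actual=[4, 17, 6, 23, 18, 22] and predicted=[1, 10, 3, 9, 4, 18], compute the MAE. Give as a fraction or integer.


MAE = (1/6) * (|4-1|=3 + |17-10|=7 + |6-3|=3 + |23-9|=14 + |18-4|=14 + |22-18|=4). Sum = 45. MAE = 15/2.

15/2


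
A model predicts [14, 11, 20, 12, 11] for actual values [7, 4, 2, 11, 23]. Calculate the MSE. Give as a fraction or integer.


MSE = (1/5) * ((7-14)^2=49 + (4-11)^2=49 + (2-20)^2=324 + (11-12)^2=1 + (23-11)^2=144). Sum = 567. MSE = 567/5.

567/5


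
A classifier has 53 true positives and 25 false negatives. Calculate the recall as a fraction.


Recall = TP / (TP + FN) = 53 / 78 = 53/78.

53/78


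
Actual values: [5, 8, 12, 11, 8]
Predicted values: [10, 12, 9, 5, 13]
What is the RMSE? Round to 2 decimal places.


MSE = 22.2000. RMSE = sqrt(22.2000) = 4.71.

4.71


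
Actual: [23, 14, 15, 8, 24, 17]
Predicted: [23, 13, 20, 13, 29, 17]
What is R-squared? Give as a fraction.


Mean(y) = 101/6. SS_res = 76. SS_tot = 1073/6. R^2 = 1 - 76/(1073/6) = 617/1073.

617/1073


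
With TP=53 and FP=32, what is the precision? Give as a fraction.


Precision = TP / (TP + FP) = 53 / 85 = 53/85.

53/85


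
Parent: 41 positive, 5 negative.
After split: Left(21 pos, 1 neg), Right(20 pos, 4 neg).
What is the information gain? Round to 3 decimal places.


H(parent) = 0.4960. H(left) = 0.2668, H(right) = 0.6500. Weighted = (22/46)*0.2668 + (24/46)*0.6500 = 0.4667. IG = 0.4960 - 0.4667 = 0.0293, which rounds to 0.029.

0.029


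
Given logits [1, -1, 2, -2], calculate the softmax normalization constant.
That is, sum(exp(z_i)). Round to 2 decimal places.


Denom = e^1=2.7183 + e^-1=0.3679 + e^2=7.3891 + e^-2=0.1353. Sum = 10.6106, which rounds to 10.61.

10.61


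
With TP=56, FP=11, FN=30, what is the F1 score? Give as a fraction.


Precision = 56/67 = 56/67. Recall = 56/86 = 28/43. F1 = 2*P*R/(P+R) = 112/153.

112/153


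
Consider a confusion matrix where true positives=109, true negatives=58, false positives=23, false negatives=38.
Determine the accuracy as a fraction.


Accuracy = (TP + TN) / (TP + TN + FP + FN) = (109 + 58) / 228 = 167/228.

167/228


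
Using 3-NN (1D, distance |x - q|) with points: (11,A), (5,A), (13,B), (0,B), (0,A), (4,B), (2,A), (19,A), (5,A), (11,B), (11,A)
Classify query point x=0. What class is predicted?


Distances: |11-0|=11, |5-0|=5, |13-0|=13, |0-0|=0, |0-0|=0, |4-0|=4, |2-0|=2, |19-0|=19, |5-0|=5, |11-0|=11, |11-0|=11. 3 nearest: (0,A), (0,B), (2,A). Counts: {'A': 2, 'B': 1}. Majority class: A.

A


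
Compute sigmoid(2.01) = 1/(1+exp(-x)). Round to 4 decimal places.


sigma(2.01) = 1/(1+e^(-2.01)) = 1/(1+0.133989) = 1/1.133989 = 0.8818.

0.8818


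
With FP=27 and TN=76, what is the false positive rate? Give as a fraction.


FPR = FP / (FP + TN) = 27 / 103 = 27/103.

27/103


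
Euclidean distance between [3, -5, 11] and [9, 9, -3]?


d = sqrt(sum of squared differences). (3-9)^2=36, (-5-9)^2=196, (11--3)^2=196. Sum = 428.

sqrt(428)


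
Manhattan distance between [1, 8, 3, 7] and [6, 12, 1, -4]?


d = sum of absolute differences: |1-6|=5 + |8-12|=4 + |3-1|=2 + |7--4|=11 = 22.

22


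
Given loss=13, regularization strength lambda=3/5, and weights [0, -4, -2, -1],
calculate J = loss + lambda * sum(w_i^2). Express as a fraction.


L2 sq norm = sum(w^2) = 21. J = 13 + 3/5 * 21 = 128/5.

128/5


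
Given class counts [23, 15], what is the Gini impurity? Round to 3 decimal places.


Total = 38. Proportions: 23/38, 15/38. sum(p_i^2) = 0.5222. Gini = 1 - 0.5222 = 0.4778, which rounds to 0.478.

0.478


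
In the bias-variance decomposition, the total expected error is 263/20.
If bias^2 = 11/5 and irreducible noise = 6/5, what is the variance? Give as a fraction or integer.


Total error = bias^2 + variance + irreducible noise. So variance = 263/20 - 11/5 - 6/5 = 39/4.

39/4


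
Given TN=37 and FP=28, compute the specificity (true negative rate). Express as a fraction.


Specificity = TN / (TN + FP) = 37 / 65 = 37/65.

37/65


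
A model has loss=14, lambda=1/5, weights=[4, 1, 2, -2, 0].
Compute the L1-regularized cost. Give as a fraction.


L1 norm = sum(|w|) = 9. J = 14 + 1/5 * 9 = 79/5.

79/5


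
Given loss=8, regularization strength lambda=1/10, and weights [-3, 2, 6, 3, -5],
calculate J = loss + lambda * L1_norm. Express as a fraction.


L1 norm = sum(|w|) = 19. J = 8 + 1/10 * 19 = 99/10.

99/10


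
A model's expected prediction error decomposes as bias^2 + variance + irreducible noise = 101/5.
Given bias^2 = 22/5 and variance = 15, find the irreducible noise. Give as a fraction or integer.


Total error = bias^2 + variance + irreducible noise. So irreducible noise = 101/5 - 22/5 - 15 = 4/5.

4/5


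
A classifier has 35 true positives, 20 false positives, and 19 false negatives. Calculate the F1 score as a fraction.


Precision = 35/55 = 7/11. Recall = 35/54 = 35/54. F1 = 2*P*R/(P+R) = 70/109.

70/109


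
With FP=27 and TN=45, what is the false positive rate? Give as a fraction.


FPR = FP / (FP + TN) = 27 / 72 = 3/8.

3/8


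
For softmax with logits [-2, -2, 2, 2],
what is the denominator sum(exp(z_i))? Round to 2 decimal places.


Denom = e^-2=0.1353 + e^-2=0.1353 + e^2=7.3891 + e^2=7.3891. Sum = 15.0488, which rounds to 15.05.

15.05


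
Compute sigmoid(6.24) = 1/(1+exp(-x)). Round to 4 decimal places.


sigma(6.24) = 1/(1+e^(-6.24)) = 1/(1+0.001950) = 1/1.001950 = 0.9981.

0.9981


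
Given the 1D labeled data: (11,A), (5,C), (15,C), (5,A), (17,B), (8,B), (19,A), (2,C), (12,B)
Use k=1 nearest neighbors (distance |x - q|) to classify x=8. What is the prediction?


Distances: |11-8|=3, |5-8|=3, |15-8|=7, |5-8|=3, |17-8|=9, |8-8|=0, |19-8|=11, |2-8|=6, |12-8|=4. 1 nearest: (8,B). Counts: {'B': 1}. Majority class: B.

B


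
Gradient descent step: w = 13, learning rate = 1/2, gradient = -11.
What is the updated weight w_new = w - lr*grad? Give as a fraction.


w_new = 13 - 1/2 * -11 = 13 - -11/2 = 37/2.

37/2


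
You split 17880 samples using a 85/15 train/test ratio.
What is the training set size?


Test set = 17880 * 15% = 2682. Training set = 17880 - 2682 = 15198.

15198


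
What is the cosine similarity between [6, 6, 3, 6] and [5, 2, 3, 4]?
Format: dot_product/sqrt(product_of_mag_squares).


dot = 75. |a|^2 = 117, |b|^2 = 54. cos = 75/sqrt(6318).

75/sqrt(6318)


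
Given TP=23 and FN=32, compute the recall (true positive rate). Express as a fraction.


Recall = TP / (TP + FN) = 23 / 55 = 23/55.

23/55


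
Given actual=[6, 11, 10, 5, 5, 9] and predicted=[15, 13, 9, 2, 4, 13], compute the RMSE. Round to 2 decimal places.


MSE = 18.6667. RMSE = sqrt(18.6667) = 4.32.

4.32


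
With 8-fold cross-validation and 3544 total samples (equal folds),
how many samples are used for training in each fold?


Each validation fold has 3544/8 = 443 samples. Training set = 3544 - 443 = 3101.

3101


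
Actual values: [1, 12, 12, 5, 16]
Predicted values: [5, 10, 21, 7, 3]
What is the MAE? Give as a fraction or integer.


MAE = (1/5) * (|1-5|=4 + |12-10|=2 + |12-21|=9 + |5-7|=2 + |16-3|=13). Sum = 30. MAE = 6.

6


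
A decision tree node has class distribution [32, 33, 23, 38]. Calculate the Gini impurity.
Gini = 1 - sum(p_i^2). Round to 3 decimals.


Total = 126. Proportions: 32/126, 33/126, 23/126, 38/126. sum(p_i^2) = 0.2574. Gini = 1 - 0.2574 = 0.7426, which rounds to 0.743.

0.743


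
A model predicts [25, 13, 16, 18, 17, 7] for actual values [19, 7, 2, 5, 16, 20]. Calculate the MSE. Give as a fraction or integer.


MSE = (1/6) * ((19-25)^2=36 + (7-13)^2=36 + (2-16)^2=196 + (5-18)^2=169 + (16-17)^2=1 + (20-7)^2=169). Sum = 607. MSE = 607/6.

607/6


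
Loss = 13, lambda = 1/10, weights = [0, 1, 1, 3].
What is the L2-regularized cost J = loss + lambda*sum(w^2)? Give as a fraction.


L2 sq norm = sum(w^2) = 11. J = 13 + 1/10 * 11 = 141/10.

141/10


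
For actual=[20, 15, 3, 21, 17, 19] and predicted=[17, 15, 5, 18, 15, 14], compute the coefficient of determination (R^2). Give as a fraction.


Mean(y) = 95/6. SS_res = 51. SS_tot = 1325/6. R^2 = 1 - 51/(1325/6) = 1019/1325.

1019/1325


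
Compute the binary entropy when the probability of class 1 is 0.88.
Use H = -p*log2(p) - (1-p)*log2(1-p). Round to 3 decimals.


H = -0.88*log2(0.88) - 0.12*log2(0.12) = 0.529.

0.529


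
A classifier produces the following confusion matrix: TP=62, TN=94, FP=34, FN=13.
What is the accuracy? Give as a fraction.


Accuracy = (TP + TN) / (TP + TN + FP + FN) = (62 + 94) / 203 = 156/203.

156/203


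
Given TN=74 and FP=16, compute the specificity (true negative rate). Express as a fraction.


Specificity = TN / (TN + FP) = 74 / 90 = 37/45.

37/45


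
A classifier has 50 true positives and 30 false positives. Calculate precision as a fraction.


Precision = TP / (TP + FP) = 50 / 80 = 5/8.

5/8


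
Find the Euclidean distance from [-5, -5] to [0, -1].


d = sqrt(sum of squared differences). (-5-0)^2=25, (-5--1)^2=16. Sum = 41.

sqrt(41)


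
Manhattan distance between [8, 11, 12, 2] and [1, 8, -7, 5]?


d = sum of absolute differences: |8-1|=7 + |11-8|=3 + |12--7|=19 + |2-5|=3 = 32.

32


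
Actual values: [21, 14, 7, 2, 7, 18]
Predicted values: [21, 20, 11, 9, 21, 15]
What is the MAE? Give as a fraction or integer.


MAE = (1/6) * (|21-21|=0 + |14-20|=6 + |7-11|=4 + |2-9|=7 + |7-21|=14 + |18-15|=3). Sum = 34. MAE = 17/3.

17/3


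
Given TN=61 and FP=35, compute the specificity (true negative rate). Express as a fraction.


Specificity = TN / (TN + FP) = 61 / 96 = 61/96.

61/96


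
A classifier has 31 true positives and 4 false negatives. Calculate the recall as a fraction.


Recall = TP / (TP + FN) = 31 / 35 = 31/35.

31/35


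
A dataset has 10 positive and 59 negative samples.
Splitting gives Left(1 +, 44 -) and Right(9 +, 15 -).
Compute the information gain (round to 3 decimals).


H(parent) = 0.5970. H(left) = 0.1537, H(right) = 0.9544. Weighted = (45/69)*0.1537 + (24/69)*0.9544 = 0.4322. IG = 0.5970 - 0.4322 = 0.1648, which rounds to 0.165.

0.165


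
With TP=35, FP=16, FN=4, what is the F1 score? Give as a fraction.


Precision = 35/51 = 35/51. Recall = 35/39 = 35/39. F1 = 2*P*R/(P+R) = 7/9.

7/9


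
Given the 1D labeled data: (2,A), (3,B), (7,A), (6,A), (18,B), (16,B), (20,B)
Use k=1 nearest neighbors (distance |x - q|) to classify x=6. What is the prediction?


Distances: |2-6|=4, |3-6|=3, |7-6|=1, |6-6|=0, |18-6|=12, |16-6|=10, |20-6|=14. 1 nearest: (6,A). Counts: {'A': 1}. Majority class: A.

A


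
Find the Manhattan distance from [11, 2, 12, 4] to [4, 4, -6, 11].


d = sum of absolute differences: |11-4|=7 + |2-4|=2 + |12--6|=18 + |4-11|=7 = 34.

34


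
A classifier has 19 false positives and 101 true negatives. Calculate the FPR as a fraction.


FPR = FP / (FP + TN) = 19 / 120 = 19/120.

19/120


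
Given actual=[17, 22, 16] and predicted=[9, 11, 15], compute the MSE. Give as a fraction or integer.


MSE = (1/3) * ((17-9)^2=64 + (22-11)^2=121 + (16-15)^2=1). Sum = 186. MSE = 62.

62


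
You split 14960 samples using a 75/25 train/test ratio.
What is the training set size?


Test set = 14960 * 25% = 3740. Training set = 14960 - 3740 = 11220.

11220


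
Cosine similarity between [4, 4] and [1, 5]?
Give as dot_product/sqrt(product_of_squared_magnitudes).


dot = 24. |a|^2 = 32, |b|^2 = 26. cos = 24/sqrt(832).

24/sqrt(832)


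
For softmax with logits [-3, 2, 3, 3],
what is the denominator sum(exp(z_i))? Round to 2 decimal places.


Denom = e^-3=0.0498 + e^2=7.3891 + e^3=20.0855 + e^3=20.0855. Sum = 47.6099, which rounds to 47.61.

47.61


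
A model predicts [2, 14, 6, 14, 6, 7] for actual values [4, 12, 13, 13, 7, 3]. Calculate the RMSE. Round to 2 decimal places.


MSE = 12.5000. RMSE = sqrt(12.5000) = 3.54.

3.54


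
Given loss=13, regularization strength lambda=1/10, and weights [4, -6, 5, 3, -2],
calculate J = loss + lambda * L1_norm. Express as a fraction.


L1 norm = sum(|w|) = 20. J = 13 + 1/10 * 20 = 15.

15


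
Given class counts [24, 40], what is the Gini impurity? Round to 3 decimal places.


Total = 64. Proportions: 24/64, 40/64. sum(p_i^2) = 0.5312. Gini = 1 - 0.5312 = 0.4688, which rounds to 0.469.

0.469


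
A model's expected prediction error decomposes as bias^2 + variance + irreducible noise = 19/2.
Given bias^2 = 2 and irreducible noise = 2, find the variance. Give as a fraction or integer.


Total error = bias^2 + variance + irreducible noise. So variance = 19/2 - 2 - 2 = 11/2.

11/2


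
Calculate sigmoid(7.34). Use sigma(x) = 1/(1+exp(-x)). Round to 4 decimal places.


sigma(7.34) = 1/(1+e^(-7.34)) = 1/(1+0.000649) = 1/1.000649 = 0.9994.

0.9994


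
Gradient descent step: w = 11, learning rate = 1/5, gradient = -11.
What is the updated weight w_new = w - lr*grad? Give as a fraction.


w_new = 11 - 1/5 * -11 = 11 - -11/5 = 66/5.

66/5


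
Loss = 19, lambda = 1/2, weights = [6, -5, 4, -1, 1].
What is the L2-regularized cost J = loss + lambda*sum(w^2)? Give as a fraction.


L2 sq norm = sum(w^2) = 79. J = 19 + 1/2 * 79 = 117/2.

117/2


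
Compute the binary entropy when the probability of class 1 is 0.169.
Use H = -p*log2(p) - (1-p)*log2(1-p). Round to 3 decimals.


H = -0.169*log2(0.169) - 0.831*log2(0.831) = 0.655.

0.655


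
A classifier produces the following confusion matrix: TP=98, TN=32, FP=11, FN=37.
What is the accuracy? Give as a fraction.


Accuracy = (TP + TN) / (TP + TN + FP + FN) = (98 + 32) / 178 = 65/89.

65/89


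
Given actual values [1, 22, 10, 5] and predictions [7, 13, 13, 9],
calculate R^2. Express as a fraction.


Mean(y) = 19/2. SS_res = 142. SS_tot = 249. R^2 = 1 - 142/(249) = 107/249.

107/249


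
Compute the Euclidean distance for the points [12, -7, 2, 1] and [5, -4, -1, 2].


d = sqrt(sum of squared differences). (12-5)^2=49, (-7--4)^2=9, (2--1)^2=9, (1-2)^2=1. Sum = 68.

sqrt(68)


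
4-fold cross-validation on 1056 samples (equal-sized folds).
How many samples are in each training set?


Each validation fold has 1056/4 = 264 samples. Training set = 1056 - 264 = 792.

792


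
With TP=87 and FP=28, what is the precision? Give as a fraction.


Precision = TP / (TP + FP) = 87 / 115 = 87/115.

87/115


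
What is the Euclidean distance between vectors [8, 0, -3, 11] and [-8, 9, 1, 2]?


d = sqrt(sum of squared differences). (8--8)^2=256, (0-9)^2=81, (-3-1)^2=16, (11-2)^2=81. Sum = 434.

sqrt(434)


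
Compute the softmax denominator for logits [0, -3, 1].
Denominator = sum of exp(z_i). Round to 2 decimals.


Denom = e^0=1.0000 + e^-3=0.0498 + e^1=2.7183. Sum = 3.7681, which rounds to 3.77.

3.77


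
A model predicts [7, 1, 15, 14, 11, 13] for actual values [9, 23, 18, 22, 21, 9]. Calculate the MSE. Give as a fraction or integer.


MSE = (1/6) * ((9-7)^2=4 + (23-1)^2=484 + (18-15)^2=9 + (22-14)^2=64 + (21-11)^2=100 + (9-13)^2=16). Sum = 677. MSE = 677/6.

677/6


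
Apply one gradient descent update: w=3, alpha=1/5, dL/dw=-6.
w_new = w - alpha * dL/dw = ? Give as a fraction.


w_new = 3 - 1/5 * -6 = 3 - -6/5 = 21/5.

21/5


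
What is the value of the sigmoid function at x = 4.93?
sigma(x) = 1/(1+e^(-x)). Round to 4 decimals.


sigma(4.93) = 1/(1+e^(-4.93)) = 1/(1+0.007227) = 1/1.007227 = 0.9928.

0.9928


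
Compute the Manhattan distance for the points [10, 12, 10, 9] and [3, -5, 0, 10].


d = sum of absolute differences: |10-3|=7 + |12--5|=17 + |10-0|=10 + |9-10|=1 = 35.

35


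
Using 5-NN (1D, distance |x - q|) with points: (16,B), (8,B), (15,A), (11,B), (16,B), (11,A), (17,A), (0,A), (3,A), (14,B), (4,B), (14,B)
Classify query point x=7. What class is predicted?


Distances: |16-7|=9, |8-7|=1, |15-7|=8, |11-7|=4, |16-7|=9, |11-7|=4, |17-7|=10, |0-7|=7, |3-7|=4, |14-7|=7, |4-7|=3, |14-7|=7. 5 nearest: (8,B), (4,B), (11,A), (3,A), (11,B). Counts: {'B': 3, 'A': 2}. Majority class: B.

B


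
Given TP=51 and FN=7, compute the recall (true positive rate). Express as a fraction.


Recall = TP / (TP + FN) = 51 / 58 = 51/58.

51/58


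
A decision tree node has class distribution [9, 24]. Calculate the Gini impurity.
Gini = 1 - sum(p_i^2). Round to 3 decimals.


Total = 33. Proportions: 9/33, 24/33. sum(p_i^2) = 0.6033. Gini = 1 - 0.6033 = 0.3967, which rounds to 0.397.

0.397


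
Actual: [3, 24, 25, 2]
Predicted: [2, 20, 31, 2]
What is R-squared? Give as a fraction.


Mean(y) = 27/2. SS_res = 53. SS_tot = 485. R^2 = 1 - 53/(485) = 432/485.

432/485


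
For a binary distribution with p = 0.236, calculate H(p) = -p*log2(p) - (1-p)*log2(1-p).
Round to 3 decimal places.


H = -0.236*log2(0.236) - 0.764*log2(0.764) = 0.788.

0.788


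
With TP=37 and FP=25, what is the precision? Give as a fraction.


Precision = TP / (TP + FP) = 37 / 62 = 37/62.

37/62


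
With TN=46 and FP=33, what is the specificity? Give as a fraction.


Specificity = TN / (TN + FP) = 46 / 79 = 46/79.

46/79


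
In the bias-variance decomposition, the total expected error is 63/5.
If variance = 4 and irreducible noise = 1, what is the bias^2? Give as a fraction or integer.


Total error = bias^2 + variance + irreducible noise. So bias^2 = 63/5 - 4 - 1 = 38/5.

38/5


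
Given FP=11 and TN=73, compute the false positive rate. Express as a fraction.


FPR = FP / (FP + TN) = 11 / 84 = 11/84.

11/84


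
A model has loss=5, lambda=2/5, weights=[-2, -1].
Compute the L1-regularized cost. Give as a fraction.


L1 norm = sum(|w|) = 3. J = 5 + 2/5 * 3 = 31/5.

31/5


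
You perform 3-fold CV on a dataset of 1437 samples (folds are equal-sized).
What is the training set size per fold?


Each validation fold has 1437/3 = 479 samples. Training set = 1437 - 479 = 958.

958


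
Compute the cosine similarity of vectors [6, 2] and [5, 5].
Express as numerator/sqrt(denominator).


dot = 40. |a|^2 = 40, |b|^2 = 50. cos = 40/sqrt(2000).

40/sqrt(2000)


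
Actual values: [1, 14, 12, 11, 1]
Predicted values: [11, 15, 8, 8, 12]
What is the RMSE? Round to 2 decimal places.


MSE = 49.4000. RMSE = sqrt(49.4000) = 7.03.

7.03


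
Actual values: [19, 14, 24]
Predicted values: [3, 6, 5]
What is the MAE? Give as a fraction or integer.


MAE = (1/3) * (|19-3|=16 + |14-6|=8 + |24-5|=19). Sum = 43. MAE = 43/3.

43/3


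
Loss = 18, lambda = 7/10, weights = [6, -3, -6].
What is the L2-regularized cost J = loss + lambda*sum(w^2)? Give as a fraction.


L2 sq norm = sum(w^2) = 81. J = 18 + 7/10 * 81 = 747/10.

747/10


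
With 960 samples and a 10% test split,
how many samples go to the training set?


Test set = 960 * 10% = 96. Training set = 960 - 96 = 864.

864


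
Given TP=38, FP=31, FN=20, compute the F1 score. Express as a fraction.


Precision = 38/69 = 38/69. Recall = 38/58 = 19/29. F1 = 2*P*R/(P+R) = 76/127.

76/127


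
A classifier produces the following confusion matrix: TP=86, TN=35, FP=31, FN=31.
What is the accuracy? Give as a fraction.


Accuracy = (TP + TN) / (TP + TN + FP + FN) = (86 + 35) / 183 = 121/183.

121/183


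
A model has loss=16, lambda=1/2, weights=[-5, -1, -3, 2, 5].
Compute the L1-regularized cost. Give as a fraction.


L1 norm = sum(|w|) = 16. J = 16 + 1/2 * 16 = 24.

24


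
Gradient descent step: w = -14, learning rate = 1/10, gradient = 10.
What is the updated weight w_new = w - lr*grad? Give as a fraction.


w_new = -14 - 1/10 * 10 = -14 - 1 = -15.

-15


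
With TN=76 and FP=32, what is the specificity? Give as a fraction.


Specificity = TN / (TN + FP) = 76 / 108 = 19/27.

19/27


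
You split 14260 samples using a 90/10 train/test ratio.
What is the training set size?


Test set = 14260 * 10% = 1426. Training set = 14260 - 1426 = 12834.

12834


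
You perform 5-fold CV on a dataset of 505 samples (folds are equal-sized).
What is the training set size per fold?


Each validation fold has 505/5 = 101 samples. Training set = 505 - 101 = 404.

404


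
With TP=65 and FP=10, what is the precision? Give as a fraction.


Precision = TP / (TP + FP) = 65 / 75 = 13/15.

13/15


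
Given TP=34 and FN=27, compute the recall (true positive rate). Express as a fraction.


Recall = TP / (TP + FN) = 34 / 61 = 34/61.

34/61


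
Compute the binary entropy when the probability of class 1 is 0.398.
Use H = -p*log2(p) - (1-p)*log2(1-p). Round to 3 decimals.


H = -0.398*log2(0.398) - 0.602*log2(0.602) = 0.970.

0.970


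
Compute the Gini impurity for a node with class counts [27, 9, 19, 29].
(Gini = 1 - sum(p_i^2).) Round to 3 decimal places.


Total = 84. Proportions: 27/84, 9/84, 19/84, 29/84. sum(p_i^2) = 0.2851. Gini = 1 - 0.2851 = 0.7149, which rounds to 0.715.

0.715


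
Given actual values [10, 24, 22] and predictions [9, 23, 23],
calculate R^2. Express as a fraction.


Mean(y) = 56/3. SS_res = 3. SS_tot = 344/3. R^2 = 1 - 3/(344/3) = 335/344.

335/344


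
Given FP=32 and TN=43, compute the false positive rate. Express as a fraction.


FPR = FP / (FP + TN) = 32 / 75 = 32/75.

32/75


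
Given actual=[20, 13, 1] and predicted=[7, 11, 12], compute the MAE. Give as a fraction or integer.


MAE = (1/3) * (|20-7|=13 + |13-11|=2 + |1-12|=11). Sum = 26. MAE = 26/3.

26/3


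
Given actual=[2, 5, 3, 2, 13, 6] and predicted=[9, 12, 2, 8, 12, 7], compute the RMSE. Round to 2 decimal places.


MSE = 22.8333. RMSE = sqrt(22.8333) = 4.78.

4.78


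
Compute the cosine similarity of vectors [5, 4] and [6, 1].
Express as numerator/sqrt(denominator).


dot = 34. |a|^2 = 41, |b|^2 = 37. cos = 34/sqrt(1517).

34/sqrt(1517)


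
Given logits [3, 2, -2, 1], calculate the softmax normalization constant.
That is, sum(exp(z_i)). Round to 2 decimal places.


Denom = e^3=20.0855 + e^2=7.3891 + e^-2=0.1353 + e^1=2.7183. Sum = 30.3282, which rounds to 30.33.

30.33


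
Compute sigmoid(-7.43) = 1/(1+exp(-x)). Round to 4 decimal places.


sigma(-7.43) = 1/(1+e^(7.43)) = 1/(1+1685.807573) = 1/1686.807573 = 0.0006.

0.0006


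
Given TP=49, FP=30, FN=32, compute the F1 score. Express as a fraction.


Precision = 49/79 = 49/79. Recall = 49/81 = 49/81. F1 = 2*P*R/(P+R) = 49/80.

49/80


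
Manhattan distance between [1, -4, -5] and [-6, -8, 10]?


d = sum of absolute differences: |1--6|=7 + |-4--8|=4 + |-5-10|=15 = 26.

26


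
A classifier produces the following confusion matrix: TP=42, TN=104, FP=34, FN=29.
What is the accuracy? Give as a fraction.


Accuracy = (TP + TN) / (TP + TN + FP + FN) = (42 + 104) / 209 = 146/209.

146/209


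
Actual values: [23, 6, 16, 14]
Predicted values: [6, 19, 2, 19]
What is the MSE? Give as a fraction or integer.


MSE = (1/4) * ((23-6)^2=289 + (6-19)^2=169 + (16-2)^2=196 + (14-19)^2=25). Sum = 679. MSE = 679/4.

679/4


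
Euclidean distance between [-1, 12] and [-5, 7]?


d = sqrt(sum of squared differences). (-1--5)^2=16, (12-7)^2=25. Sum = 41.

sqrt(41)


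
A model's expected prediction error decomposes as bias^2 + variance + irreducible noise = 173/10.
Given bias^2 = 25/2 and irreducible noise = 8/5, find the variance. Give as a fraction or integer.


Total error = bias^2 + variance + irreducible noise. So variance = 173/10 - 25/2 - 8/5 = 16/5.

16/5


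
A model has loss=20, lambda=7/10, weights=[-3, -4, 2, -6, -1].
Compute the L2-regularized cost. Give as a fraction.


L2 sq norm = sum(w^2) = 66. J = 20 + 7/10 * 66 = 331/5.

331/5
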